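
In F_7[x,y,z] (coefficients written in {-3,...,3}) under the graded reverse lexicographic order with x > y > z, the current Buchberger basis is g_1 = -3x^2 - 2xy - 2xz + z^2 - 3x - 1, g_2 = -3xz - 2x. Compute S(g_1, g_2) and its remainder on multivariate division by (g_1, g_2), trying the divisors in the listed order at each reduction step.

lcm(LM(g_1), LM(g_2)) = x^2z.
S = (lcm/LT(g_1))·g_1 − (lcm/LT(g_2))·g_2 = 3xyz + 3xz^2 + 2z^3 - 3x^2 + xz - 2z.
Reduce S modulo (g_1, g_2) in that order:
  leading term xyz: subtract (-y)·g_2 from 3xyz + 3xz^2 + 2z^3 - 3x^2 + xz - 2z → 3xz^2 + 2z^3 - 3x^2 - 2xy + xz - 2z
  leading term xz^2: subtract (-z)·g_2 from 3xz^2 + 2z^3 - 3x^2 - 2xy + xz - 2z → 2z^3 - 3x^2 - 2xy - xz - 2z
  leading term z^3: no divisor's leading term divides it; move 2z^3 to the remainder.
  leading term x^2: subtract (1)·g_1 from -3x^2 - 2xy - xz - 2z → xz - z^2 + 3x - 2z + 1
  leading term xz: subtract (2)·g_2 from xz - z^2 + 3x - 2z + 1 → -z^2 - 2z + 1
  leading term z^2: no divisor's leading term divides it; move -z^2 to the remainder.
  leading term z: no divisor's leading term divides it; move -2z to the remainder.
  leading term 1: no divisor's leading term divides it; move 1 to the remainder.
The remainder 2z^3 - z^2 - 2z + 1 is nonzero, so it would be added as the next basis element.

S(g_1, g_2) = 3xyz + 3xz^2 + 2z^3 - 3x^2 + xz - 2z; remainder on division = 2z^3 - z^2 - 2z + 1.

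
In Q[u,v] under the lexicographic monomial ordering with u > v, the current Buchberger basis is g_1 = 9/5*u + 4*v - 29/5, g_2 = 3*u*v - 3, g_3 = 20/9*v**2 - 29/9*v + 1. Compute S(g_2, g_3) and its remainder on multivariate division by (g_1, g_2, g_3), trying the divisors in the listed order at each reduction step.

S(g_2, g_3) = 29/20*u*v - 9/20*u - v; remainder on division = 0.

lcm(LM(g_2), LM(g_3)) = u*v**2.
S = (lcm/LT(g_2))·g_2 − (lcm/LT(g_3))·g_3 = 29/20*u*v - 9/20*u - v.
Reduce S modulo (g_1, g_2, g_3) in that order:
  leading term u*v: subtract (29/36*v)·g_1 from 29/20*u*v - 9/20*u - v → -9/20*u - 29/9*v**2 + 661/180*v
  leading term u: subtract (-1/4)·g_1 from -9/20*u - 29/9*v**2 + 661/180*v → -29/9*v**2 + 841/180*v - 29/20
  leading term v**2: subtract (-29/20)·g_3 from -29/9*v**2 + 841/180*v - 29/20 → 0
The remainder is 0, so this S-polynomial contributes no new basis element.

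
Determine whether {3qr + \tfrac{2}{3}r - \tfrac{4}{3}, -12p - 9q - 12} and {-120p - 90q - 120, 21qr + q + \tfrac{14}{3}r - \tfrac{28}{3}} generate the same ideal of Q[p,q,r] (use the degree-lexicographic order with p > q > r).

No, the ideals differ.

Equality of ideals is decidable: compute both reduced Gröbner bases (unique for the ordering) and check whether they agree.
Buchberger on the first generating set:
f_1 = 3qr + \tfrac{2}{3}r - \tfrac{4}{3}, LT = qr.
f_2 = -12p - 9q - 12, LT = p.

The S-polynomials (S(f_1,f_2)) all reduce to 0 modulo the current basis, so we have a Gröbner basis.
Inter-reduce: drop elements whose leading term is divisible by another's, tail-reduce, and make monic.
Reduced Gröbner basis: {qr + \tfrac{2}{9}r - \tfrac{4}{9}, p + \tfrac{3}{4}q + 1}.

Buchberger on the second generating set:
h_1 = -120p - 90q - 120, LT = p.
h_2 = 21qr + q + \tfrac{14}{3}r - \tfrac{28}{3}, LT = qr.

The S-polynomials (S(h_1,h_2)) all reduce to 0 modulo the current basis, so we have a Gröbner basis.
Inter-reduce: drop elements whose leading term is divisible by another's, tail-reduce, and make monic.
Reduced Gröbner basis: {qr + \tfrac{1}{21}q + \tfrac{2}{9}r - \tfrac{4}{9}, p + \tfrac{3}{4}q + 1}.

The bases are distinct; the ideals are different.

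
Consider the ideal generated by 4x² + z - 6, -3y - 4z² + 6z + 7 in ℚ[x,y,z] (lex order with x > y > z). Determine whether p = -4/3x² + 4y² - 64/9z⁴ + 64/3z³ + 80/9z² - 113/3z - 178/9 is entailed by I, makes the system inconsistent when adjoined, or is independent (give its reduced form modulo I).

First compute the reduced Gröbner basis of I by Buchberger's algorithm.
f_1 = 4x² + z - 6, LT = x².
f_2 = -3y - 4z² + 6z + 7, LT = y.

The S-polynomials (S(f_1,f_2)) all reduce to 0 modulo the current basis, so we have a Gröbner basis.
Inter-reduce: drop elements whose leading term is divisible by another's, tail-reduce, and make monic.
Reduced Gröbner basis: {x² + ¼z - 3/2, y + 4/3z² - 2z - 7/3}.
Label its elements g_1 = x² + ¼z - 3/2, g_2 = y + 4/3z² - 2z - 7/3.

Reduce p = -4/3x² + 4y² - 64/9z⁴ + 64/3z³ + 80/9z² - 113/3z - 178/9 modulo G:
  leading term x²: subtract (-4/3)·g_1 from -4/3x² + 4y² - 64/9z⁴ + 64/3z³ + 80/9z² - 113/3z - 178/9 → 4y² - 64/9z⁴ + 64/3z³ + 80/9z² - 112/3z - 196/9
  leading term y²: subtract (4y)·g_2 from 4y² - 64/9z⁴ + 64/3z³ + 80/9z² - 112/3z - 196/9 → -16/3yz² + 8yz + 28/3y - 64/9z⁴ + 64/3z³ + 80/9z² - 112/3z - 196/9
  leading term yz²: subtract (-16/3z²)·g_2 from -16/3yz² + 8yz + 28/3y - 64/9z⁴ + 64/3z³ + 80/9z² - 112/3z - 196/9 → 8yz + 28/3y + 32/3z³ - 32/9z² - 112/3z - 196/9
  leading term yz: subtract (8z)·g_2 from 8yz + 28/3y + 32/3z³ - 32/9z² - 112/3z - 196/9 → 28/3y + 112/9z² - 56/3z - 196/9
  leading term y: subtract (28/3)·g_2 from 28/3y + 112/9z² - 56/3z - 196/9 → 0
  normal form = 0.
Since the normal form is 0, p ∈ I.

-4/3x² + 4y² - 64/9z⁴ + 64/3z³ + 80/9z² - 113/3z - 178/9 lies in I (it reduces to 0).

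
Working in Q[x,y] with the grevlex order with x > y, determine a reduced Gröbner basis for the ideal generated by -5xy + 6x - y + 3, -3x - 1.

G = {x + \tfrac{1}{3}, y + \tfrac{3}{2}}

f_1 = -5xy + 6x - y + 3, LT = xy.
f_2 = -3x - 1, LT = x.

S(f_1,f_2): lcm = xy. S = -\tfrac{6}{5}x - \tfrac{2}{15}y - \tfrac{3}{5}.
  reduce S modulo (f_1, f_2):
  remainder -\tfrac{2}{15}y - \tfrac{1}{5} ≠ 0; add g_3 = -\tfrac{2}{15}y - \tfrac{1}{5} to the basis.

The other S-polynomials (S(f_1,g_3), S(f_2,g_3)) all reduce to 0 modulo the current basis, so we have a Gröbner basis.
Inter-reduce: drop elements whose leading term is divisible by another's, tail-reduce, and make monic.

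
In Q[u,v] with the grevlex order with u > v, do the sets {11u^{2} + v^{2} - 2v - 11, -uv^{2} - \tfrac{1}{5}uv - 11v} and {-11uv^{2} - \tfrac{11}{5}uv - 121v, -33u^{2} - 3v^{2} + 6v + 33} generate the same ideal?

Yes, the ideals are equal.

Two ideals are equal iff their reduced Gröbner bases coincide (the reduced basis is unique for a fixed ordering).
Buchberger on the first generating set:
f_1 = 11u^{2} + v^{2} - 2v - 11, LT = u^{2}.
f_2 = -uv^{2} - \tfrac{1}{5}uv - 11v, LT = uv^{2}.

S(f_1,f_2): lcm = u^{2}v^{2}. S = \tfrac{1}{11}v^{4} - \tfrac{1}{5}u^{2}v - \tfrac{2}{11}v^{3} - 11uv - v^{2}.
  leading term v^{4}: no divisor's leading term divides it; move \tfrac{1}{11}v^{4} to the remainder.
  leading term u^{2}v: subtract (-\tfrac{1}{55}v)·f_1 from -\tfrac{1}{5}u^{2}v - \tfrac{2}{11}v^{3} - 11uv - v^{2} → -\tfrac{9}{55}v^{3} - 11uv - \tfrac{57}{55}v^{2} - \tfrac{1}{5}v
  leading term v^{3}: no divisor's leading term divides it; move -\tfrac{9}{55}v^{3} to the remainder.
  leading term uv: no divisor's leading term divides it; move -11uv to the remainder.
  leading term v^{2}: no divisor's leading term divides it; move -\tfrac{57}{55}v^{2} to the remainder.
  leading term v: no divisor's leading term divides it; move -\tfrac{1}{5}v to the remainder.
  remainder \tfrac{1}{11}v^{4} - \tfrac{9}{55}v^{3} - 11uv - \tfrac{57}{55}v^{2} - \tfrac{1}{5}v ≠ 0; add g_3 = \tfrac{1}{11}v^{4} - \tfrac{9}{55}v^{3} - 11uv - \tfrac{57}{55}v^{2} - \tfrac{1}{5}v to the basis.

S(f_1,g_3): leading monomials are coprime, so the S-polynomial reduces to 0 (Buchberger's first criterion).
S(f_2,g_3): lcm = uv^{4}. S = 2uv^{3} + 121u^{2}v + \tfrac{57}{5}uv^{2} + 11v^{3} + \tfrac{11}{5}uv.
  leading term uv^{3}: subtract (-2v)·f_2 from 2uv^{3} + 121u^{2}v + \tfrac{57}{5}uv^{2} + 11v^{3} + \tfrac{11}{5}uv → 121u^{2}v + 11uv^{2} + 11v^{3} + \tfrac{11}{5}uv - 22v^{2}
  leading term u^{2}v: subtract (11v)·f_1 from 121u^{2}v + 11uv^{2} + 11v^{3} + \tfrac{11}{5}uv - 22v^{2} → 11uv^{2} + \tfrac{11}{5}uv + 121v
  leading term uv^{2}: subtract (-11)·f_2 from 11uv^{2} + \tfrac{11}{5}uv + 121v → 0
  remainder 0.

Every S-polynomial of the final basis reduces to 0, so we have a Gröbner basis.
Inter-reduce: drop elements whose leading term is divisible by another's, tail-reduce, and make monic.
Reduced Gröbner basis: {v^{4} - \tfrac{9}{5}v^{3} - 121uv - \tfrac{57}{5}v^{2} - \tfrac{11}{5}v, uv^{2} + \tfrac{1}{5}uv + 11v, u^{2} + \tfrac{1}{11}v^{2} - \tfrac{2}{11}v - 1}.

Buchberger on the second generating set:
h_1 = -11uv^{2} - \tfrac{11}{5}uv - 121v, LT = uv^{2}.
h_2 = -33u^{2} - 3v^{2} + 6v + 33, LT = u^{2}.

S(h_1,h_2): lcm = u^{2}v^{2}. S = -\tfrac{1}{11}v^{4} + \tfrac{1}{5}u^{2}v + \tfrac{2}{11}v^{3} + 11uv + v^{2}.
  leading term v^{4}: no divisor's leading term divides it; move -\tfrac{1}{11}v^{4} to the remainder.
  leading term u^{2}v: subtract (-\tfrac{1}{165}v)·h_2 from \tfrac{1}{5}u^{2}v + \tfrac{2}{11}v^{3} + 11uv + v^{2} → \tfrac{9}{55}v^{3} + 11uv + \tfrac{57}{55}v^{2} + \tfrac{1}{5}v
  leading term v^{3}: no divisor's leading term divides it; move \tfrac{9}{55}v^{3} to the remainder.
  leading term uv: no divisor's leading term divides it; move 11uv to the remainder.
  leading term v^{2}: no divisor's leading term divides it; move \tfrac{57}{55}v^{2} to the remainder.
  leading term v: no divisor's leading term divides it; move \tfrac{1}{5}v to the remainder.
  remainder -\tfrac{1}{11}v^{4} + \tfrac{9}{55}v^{3} + 11uv + \tfrac{57}{55}v^{2} + \tfrac{1}{5}v ≠ 0; add k_3 = -\tfrac{1}{11}v^{4} + \tfrac{9}{55}v^{3} + 11uv + \tfrac{57}{55}v^{2} + \tfrac{1}{5}v to the basis.

S(h_1,k_3): lcm = uv^{4}. S = 2uv^{3} + 121u^{2}v + \tfrac{57}{5}uv^{2} + 11v^{3} + \tfrac{11}{5}uv.
  leading term uv^{3}: subtract (-\tfrac{2}{11}v)·h_1 from 2uv^{3} + 121u^{2}v + \tfrac{57}{5}uv^{2} + 11v^{3} + \tfrac{11}{5}uv → 121u^{2}v + 11uv^{2} + 11v^{3} + \tfrac{11}{5}uv - 22v^{2}
  leading term u^{2}v: subtract (-\tfrac{11}{3}v)·h_2 from 121u^{2}v + 11uv^{2} + 11v^{3} + \tfrac{11}{5}uv - 22v^{2} → 11uv^{2} + \tfrac{11}{5}uv + 121v
  leading term uv^{2}: subtract (-1)·h_1 from 11uv^{2} + \tfrac{11}{5}uv + 121v → 0
  remainder 0.

S(h_2,k_3): leading monomials are coprime, so the S-polynomial reduces to 0 (Buchberger's first criterion).
Every S-polynomial of the final basis reduces to 0, so we have a Gröbner basis.
Inter-reduce: drop elements whose leading term is divisible by another's, tail-reduce, and make monic.
Reduced Gröbner basis: {v^{4} - \tfrac{9}{5}v^{3} - 121uv - \tfrac{57}{5}v^{2} - \tfrac{11}{5}v, uv^{2} + \tfrac{1}{5}uv + 11v, u^{2} + \tfrac{1}{11}v^{2} - \tfrac{2}{11}v - 1}.

These coincide, so the ideals are equal.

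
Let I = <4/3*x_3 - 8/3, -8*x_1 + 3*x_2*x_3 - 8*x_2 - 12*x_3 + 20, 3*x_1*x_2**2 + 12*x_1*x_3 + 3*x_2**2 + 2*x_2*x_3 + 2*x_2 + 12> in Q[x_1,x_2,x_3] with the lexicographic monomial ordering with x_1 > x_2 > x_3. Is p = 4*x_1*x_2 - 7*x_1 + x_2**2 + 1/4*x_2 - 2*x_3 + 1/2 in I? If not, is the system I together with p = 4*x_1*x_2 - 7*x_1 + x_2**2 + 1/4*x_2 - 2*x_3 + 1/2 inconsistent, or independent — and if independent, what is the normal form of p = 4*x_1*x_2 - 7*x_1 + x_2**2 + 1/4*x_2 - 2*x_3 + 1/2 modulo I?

4*x_1*x_2 - 7*x_1 + x_2**2 + 1/4*x_2 - 2*x_3 + 1/2 lies in I (it reduces to 0).

First compute the reduced Gröbner basis of I by Buchberger's algorithm.
f_1 = 4/3*x_3 - 8/3, LT = x_3.
f_2 = -8*x_1 + 3*x_2*x_3 - 8*x_2 - 12*x_3 + 20, LT = x_1.
f_3 = 3*x_1*x_2**2 + 12*x_1*x_3 + 3*x_2**2 + 2*x_2*x_3 + 2*x_2 + 12, LT = x_1*x_2**2.

S(f_2,f_3): lcm = x_1*x_2**2. S = -4*x_1*x_3 - 3/8*x_2**3*x_3 + x_2**3 + 3/2*x_2**2*x_3 - 7/2*x_2**2 - 2/3*x_2*x_3 - 2/3*x_2 - 4.
  reduce S modulo (f_1, f_2, f_3):
  remainder 1/4*x_2**3 - 1/2*x_2**2 ≠ 0; add h_4 = 1/4*x_2**3 - 1/2*x_2**2 to the basis.

The other S-polynomials (S(f_1,f_2), S(f_1,f_3), S(f_1,h_4), S(f_2,h_4), S(f_3,h_4)) all reduce to 0 modulo the current basis, so we have a Gröbner basis.
Inter-reduce: drop elements whose leading term is divisible by another's, tail-reduce, and make monic.
Reduced Gröbner basis: {x_1 + 1/4*x_2 + 1/2, x_2**3 - 2*x_2**2, x_3 - 2}.
Label its elements g_1 = x_1 + 1/4*x_2 + 1/2, g_2 = x_2**3 - 2*x_2**2, g_3 = x_3 - 2.

Reduce p = 4*x_1*x_2 - 7*x_1 + x_2**2 + 1/4*x_2 - 2*x_3 + 1/2 modulo G:
  leading term x_1*x_2: subtract (4*x_2)·g_1 from 4*x_1*x_2 - 7*x_1 + x_2**2 + 1/4*x_2 - 2*x_3 + 1/2 → -7*x_1 - 7/4*x_2 - 2*x_3 + 1/2
  leading term x_1: subtract (-7)·g_1 from -7*x_1 - 7/4*x_2 - 2*x_3 + 1/2 → -2*x_3 + 4
  leading term x_3: subtract (-2)·g_3 from -2*x_3 + 4 → 0
  normal form = 0.
Since the normal form is 0, p ∈ I.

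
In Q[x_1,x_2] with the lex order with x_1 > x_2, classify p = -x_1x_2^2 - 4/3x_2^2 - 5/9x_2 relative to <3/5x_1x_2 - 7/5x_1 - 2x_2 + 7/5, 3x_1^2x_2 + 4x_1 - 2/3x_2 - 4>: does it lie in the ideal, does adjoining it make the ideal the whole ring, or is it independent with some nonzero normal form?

First compute the reduced Gröbner basis of I by Buchberger's algorithm.
f_1 = 3/5x_1x_2 - 7/5x_1 - 2x_2 + 7/5, LT = x_1x_2.
f_2 = 3x_1^2x_2 + 4x_1 - 2/3x_2 - 4, LT = x_1^2x_2.

S(f_1,f_2): lcm = x_1^2x_2. S = -7/3x_1^2 - 10/3x_1x_2 + x_1 + 2/9x_2 + 4/3.
  reduce S modulo (f_1, f_2):
  remainder -7/3x_1^2 - 61/9x_1 - 98/9x_2 + 82/9 ≠ 0; add h_3 = -7/3x_1^2 - 61/9x_1 - 98/9x_2 + 82/9 to the basis.

S(f_1,h_3): lcm = x_1^2x_2. S = -7/3x_1^2 - 131/21x_1x_2 + 7/3x_1 - 14/3x_2^2 + 82/21x_2.
  reduce S modulo (f_1, f_2, h_3):
  remainder -49/9x_1 - 14/3x_2^2 - 6x_2 + 49/9 ≠ 0; add h_4 = -49/9x_1 - 14/3x_2^2 - 6x_2 + 49/9 to the basis.

S(f_1,h_4): lcm = x_1x_2. S = -7/3x_1 - 6/7x_2^3 - 54/49x_2^2 - 7/3x_2 + 7/3.
  reduce S modulo (f_1, f_2, h_3, h_4):
  remainder -6/7x_2^3 + 44/49x_2^2 + 5/21x_2 ≠ 0; add h_5 = -6/7x_2^3 + 44/49x_2^2 + 5/21x_2 to the basis.

The other S-polynomials (S(f_2,h_3), S(f_2,h_4), S(h_3,h_4), S(f_1,h_5), S(f_2,h_5), S(h_3,h_5), S(h_4,h_5)) all reduce to 0 modulo the current basis, so we have a Gröbner basis.
Inter-reduce: drop elements whose leading term is divisible by another's, tail-reduce, and make monic.
Reduced Gröbner basis: {x_1 + 6/7x_2^2 + 54/49x_2 - 1, x_2^3 - 22/21x_2^2 - 5/18x_2}.
Label its elements g_1 = x_1 + 6/7x_2^2 + 54/49x_2 - 1, g_2 = x_2^3 - 22/21x_2^2 - 5/18x_2.

Reduce p = -x_1x_2^2 - 4/3x_2^2 - 5/9x_2 modulo G:
  leading term x_1x_2^2: subtract (-x_2^2)·g_1 from -x_1x_2^2 - 4/3x_2^2 - 5/9x_2 → 6/7x_2^4 + 54/49x_2^3 - 7/3x_2^2 - 5/9x_2
  leading term x_2^4: subtract (6/7x_2)·g_2 from 6/7x_2^4 + 54/49x_2^3 - 7/3x_2^2 - 5/9x_2 → 2x_2^3 - 44/21x_2^2 - 5/9x_2
  leading term x_2^3: subtract (2)·g_2 from 2x_2^3 - 44/21x_2^2 - 5/9x_2 → 0
  normal form = 0.
Since the normal form is 0, p ∈ I.

-x_1x_2^2 - 4/3x_2^2 - 5/9x_2 lies in I (it reduces to 0).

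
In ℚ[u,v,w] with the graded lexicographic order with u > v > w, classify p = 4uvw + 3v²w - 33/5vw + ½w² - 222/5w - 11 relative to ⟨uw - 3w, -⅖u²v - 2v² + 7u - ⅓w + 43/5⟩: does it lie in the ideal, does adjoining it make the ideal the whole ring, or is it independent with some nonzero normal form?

Adjoining 4uvw + 3v²w - 33/5vw + ½w² - 222/5w - 11 makes the ideal the whole ring: the system is inconsistent.

First compute the reduced Gröbner basis of I by Buchberger's algorithm.
f_1 = uw - 3w, LT = uw.
f_2 = -⅖u²v - 2v² + 7u - ⅓w + 43/5, LT = u²v.

S(f_1,f_2): lcm = u²vw. S = -3uvw - 5v²w + 35/2uw - ⅚w² + 43/2w.
  leading term uvw: subtract (-3v)·f_1 from -3uvw - 5v²w + 35/2uw - ⅚w² + 43/2w → -5v²w + 35/2uw - 9vw - ⅚w² + 43/2w
  leading term v²w: no divisor's leading term divides it; move -5v²w to the remainder.
  leading term uw: subtract (35/2)·f_1 from 35/2uw - 9vw - ⅚w² + 43/2w → -9vw - ⅚w² + 74w
  leading term vw: no divisor's leading term divides it; move -9vw to the remainder.
  leading term w²: no divisor's leading term divides it; move -⅚w² to the remainder.
  leading term w: no divisor's leading term divides it; move 74w to the remainder.
  remainder -5v²w - 9vw - ⅚w² + 74w ≠ 0; add h_3 = -5v²w - 9vw - ⅚w² + 74w to the basis.

S(f_1,h_3): lcm = uv²w. S = -9/5uvw - ⅙uw² - 3v²w + 74/5uw.
  leading term uvw: subtract (-9/5v)·f_1 from -9/5uvw - ⅙uw² - 3v²w + 74/5uw → -⅙uw² - 3v²w + 74/5uw - 27/5vw
  leading term uw²: subtract (-⅙w)·f_1 from -⅙uw² - 3v²w + 74/5uw - 27/5vw → -3v²w + 74/5uw - 27/5vw - ½w²
  leading term v²w: subtract (⅗)·h_3 from -3v²w + 74/5uw - 27/5vw - ½w² → 74/5uw - 222/5w
  leading term uw: subtract (74/5)·f_1 from 74/5uw - 222/5w → 0
  remainder 0.

S(f_2,h_3): lcm = u²v²w. S = -9/5u²vw - ⅙u²w² + 5v³w + 74/5u²w - 35/2uvw + ⅚vw² - 43/2vw.
  leading term u²vw: subtract (-9/5uv)·f_1 from -9/5u²vw - ⅙u²w² + 5v³w + 74/5u²w - 35/2uvw + ⅚vw² - 43/2vw → -⅙u²w² + 5v³w + 74/5u²w - 229/10uvw + ⅚vw² - 43/2vw
  leading term u²w²: subtract (-⅙uw)·f_1 from -⅙u²w² + 5v³w + 74/5u²w - 229/10uvw + ⅚vw² - 43/2vw → 5v³w + 74/5u²w - 229/10uvw - ½uw² + ⅚vw² - 43/2vw
  leading term v³w: subtract (-v)·h_3 from 5v³w + 74/5u²w - 229/10uvw - ½uw² + ⅚vw² - 43/2vw → 74/5u²w - 229/10uvw - ½uw² - 9v²w + 105/2vw
  leading term u²w: subtract (74/5u)·f_1 from 74/5u²w - 229/10uvw - ½uw² - 9v²w + 105/2vw → -229/10uvw - ½uw² - 9v²w + 222/5uw + 105/2vw
  leading term uvw: subtract (-229/10v)·f_1 from -229/10uvw - ½uw² - 9v²w + 222/5uw + 105/2vw → -½uw² - 9v²w + 222/5uw - 81/5vw
  leading term uw²: subtract (-½w)·f_1 from -½uw² - 9v²w + 222/5uw - 81/5vw → -9v²w + 222/5uw - 81/5vw - 3/2w²
  leading term v²w: subtract (9/5)·h_3 from -9v²w + 222/5uw - 81/5vw - 3/2w² → 222/5uw - 666/5w
  leading term uw: subtract (222/5)·f_1 from 222/5uw - 666/5w → 0
  remainder 0.

Every S-polynomial of the final basis reduces to 0, so we have a Gröbner basis.
Inter-reduce: drop elements whose leading term is divisible by another's, tail-reduce, and make monic.
Reduced Gröbner basis: {u²v + 5v² - 35/2u + ⅚w - 43/2, v²w + 9/5vw + ⅙w² - 74/5w, uw - 3w}.
Label its elements g_1 = u²v + 5v² - 35/2u + ⅚w - 43/2, g_2 = v²w + 9/5vw + ⅙w² - 74/5w, g_3 = uw - 3w.

Reduce p = 4uvw + 3v²w - 33/5vw + ½w² - 222/5w - 11 modulo G:
  leading term uvw: subtract (4v)·g_3 from 4uvw + 3v²w - 33/5vw + ½w² - 222/5w - 11 → 3v²w + 27/5vw + ½w² - 222/5w - 11
  leading term v²w: subtract (3)·g_2 from 3v²w + 27/5vw + ½w² - 222/5w - 11 → -11
  leading term 1: no divisor's leading term divides it; move -11 to the remainder.
  normal form = -11.
The normal form is nonzero, so p ∉ I. Since p minus its normal form lies in I, I + (p) = I + (r) where r = -11; decide whether this ideal is the whole ring.
Here r = -11 is a nonzero constant, hence a unit: 1 ∈ I + (p), the Gröbner basis of I + (p) is {1}, and the enlarged system has no common solution — adjoining p is inconsistent.

Ideal membership is decidable via reduction modulo a Gröbner basis.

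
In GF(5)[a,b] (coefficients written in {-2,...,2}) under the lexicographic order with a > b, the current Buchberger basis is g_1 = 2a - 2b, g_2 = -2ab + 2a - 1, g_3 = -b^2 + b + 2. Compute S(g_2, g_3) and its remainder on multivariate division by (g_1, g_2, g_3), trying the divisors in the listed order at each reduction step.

lcm(LM(g_2), LM(g_3)) = ab^2.
S = (lcm/LT(g_2))·g_2 − (lcm/LT(g_3))·g_3 = 2a - 2b.
Reduce S modulo (g_1, g_2, g_3) in that order:
  leading term a: subtract (1)·g_1 from 2a - 2b → 0
The remainder is 0, so this S-polynomial contributes no new basis element.
An S-polynomial is built so that the two leading terms cancel; whether anything survives reduction is exactly the Gröbner-basis criterion.

S(g_2, g_3) = 2a - 2b; remainder on division = 0.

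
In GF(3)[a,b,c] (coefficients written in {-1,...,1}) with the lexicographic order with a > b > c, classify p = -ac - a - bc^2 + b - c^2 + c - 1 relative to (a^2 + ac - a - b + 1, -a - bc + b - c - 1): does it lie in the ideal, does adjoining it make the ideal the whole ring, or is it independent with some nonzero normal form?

First compute the reduced Gröbner basis of I by Buchberger's algorithm.
f_1 = a^2 + ac - a - b + 1, LT = a^2.
f_2 = -a - bc + b - c - 1, LT = a.

S(f_1,f_2): lcm = a^2. S = -abc + ab + a - b + 1.
  reduce S modulo (f_1, f_2):
  remainder b^2c^2 + b^2c + b^2 + bc^2 - bc - b - c ≠ 0; add h_3 = b^2c^2 + b^2c + b^2 + bc^2 - bc - b - c to the basis.

The other S-polynomials (S(f_1,h_3), S(f_2,h_3)) all reduce to 0 modulo the current basis, so we have a Gröbner basis.
Inter-reduce: drop elements whose leading term is divisible by another's, tail-reduce, and make monic.
Reduced Gröbner basis: {a + bc - b + c + 1, b^2c^2 + b^2c + b^2 + bc^2 - bc - b - c}.
Label its elements g_1 = a + bc - b + c + 1, g_2 = b^2c^2 + b^2c + b^2 + bc^2 - bc - b - c.

Reduce p = -ac - a - bc^2 + b - c^2 + c - 1 modulo G:
  leading term ac: subtract (-c)·g_1 from -ac - a - bc^2 + b - c^2 + c - 1 → -a - bc + b - c - 1
  leading term a: subtract (-1)·g_1 from -a - bc + b - c - 1 → 0
  normal form = 0.
Since the normal form is 0, p ∈ I.

-ac - a - bc^2 + b - c^2 + c - 1 lies in I (it reduces to 0).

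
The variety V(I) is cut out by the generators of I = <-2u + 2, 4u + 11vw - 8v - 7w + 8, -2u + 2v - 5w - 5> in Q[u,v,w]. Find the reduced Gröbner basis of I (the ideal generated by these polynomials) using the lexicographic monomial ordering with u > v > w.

f_1 = -2u + 2, LT = u.
f_2 = 4u + 11vw - 8v - 7w + 8, LT = u.
f_3 = -2u + 2v - 5w - 5, LT = u.

S(f_1,f_2): lcm = u. S = -11/4vw + 2v + 7/4w - 3.
  leading term vw: no divisor's leading term divides it; move -11/4vw to the remainder.
  leading term v: no divisor's leading term divides it; move 2v to the remainder.
  leading term w: no divisor's leading term divides it; move 7/4w to the remainder.
  leading term 1: no divisor's leading term divides it; move -3 to the remainder.
  remainder -11/4vw + 2v + 7/4w - 3 ≠ 0; add g_4 = -11/4vw + 2v + 7/4w - 3 to the basis.

S(f_1,f_3): lcm = u. S = v - 5/2w - 7/2.
  leading term v: no divisor's leading term divides it; move v to the remainder.
  leading term w: no divisor's leading term divides it; move -5/2w to the remainder.
  leading term 1: no divisor's leading term divides it; move -7/2 to the remainder.
  remainder v - 5/2w - 7/2 ≠ 0; add g_5 = v - 5/2w - 7/2 to the basis.

S(f_2,f_3): lcm = u. S = 11/4vw - v - 17/4w - 1/2.
  leading term vw: subtract (-1)·g_4 from 11/4vw - v - 17/4w - 1/2 → v - 5/2w - 7/2
  leading term v: subtract (1)·g_5 from v - 5/2w - 7/2 → 0
  remainder 0.

S(f_1,g_4): leading monomials are coprime, so the S-polynomial reduces to 0 (Buchberger's first criterion).
S(f_2,g_4): leading monomials are coprime, so the S-polynomial reduces to 0 (Buchberger's first criterion).
S(f_3,g_4): leading monomials are coprime, so the S-polynomial reduces to 0 (Buchberger's first criterion).
S(f_1,g_5): leading monomials are coprime, so the S-polynomial reduces to 0 (Buchberger's first criterion).
S(f_2,g_5): leading monomials are coprime, so the S-polynomial reduces to 0 (Buchberger's first criterion).
S(f_3,g_5): leading monomials are coprime, so the S-polynomial reduces to 0 (Buchberger's first criterion).
S(g_4,g_5): lcm = vw. S = -8/11v + 5/2w^2 + 63/22w + 12/11.
  leading term v: subtract (-8/11)·g_5 from -8/11v + 5/2w^2 + 63/22w + 12/11 → 5/2w^2 + 23/22w - 16/11
  leading term w^2: no divisor's leading term divides it; move 5/2w^2 to the remainder.
  leading term w: no divisor's leading term divides it; move 23/22w to the remainder.
  leading term 1: no divisor's leading term divides it; move -16/11 to the remainder.
  remainder 5/2w^2 + 23/22w - 16/11 ≠ 0; add g_6 = 5/2w^2 + 23/22w - 16/11 to the basis.

S(f_1,g_6): leading monomials are coprime, so the S-polynomial reduces to 0 (Buchberger's first criterion).
S(f_2,g_6): leading monomials are coprime, so the S-polynomial reduces to 0 (Buchberger's first criterion).
S(f_3,g_6): leading monomials are coprime, so the S-polynomial reduces to 0 (Buchberger's first criterion).
S(g_4,g_6): lcm = vw^2. S = -63/55vw + 32/55v - 7/11w^2 + 12/11w.
  leading term vw: subtract (252/605)·g_4 from -63/55vw + 32/55v - 7/11w^2 + 12/11w → -152/605v - 7/11w^2 + 219/605w + 756/605
  leading term v: subtract (-152/605)·g_5 from -152/605v - 7/11w^2 + 219/605w + 756/605 → -7/11w^2 - 161/605w + 224/605
  leading term w^2: subtract (-14/55)·g_6 from -7/11w^2 - 161/605w + 224/605 → 0
  remainder 0.

S(g_5,g_6): leading monomials are coprime, so the S-polynomial reduces to 0 (Buchberger's first criterion).
Every S-polynomial of the final basis reduces to 0, so we have a Gröbner basis.
Inter-reduce: drop elements whose leading term is divisible by another's, tail-reduce, and make monic.

G = {u - 1, v - 5/2w - 7/2, w^2 + 23/55w - 32/55}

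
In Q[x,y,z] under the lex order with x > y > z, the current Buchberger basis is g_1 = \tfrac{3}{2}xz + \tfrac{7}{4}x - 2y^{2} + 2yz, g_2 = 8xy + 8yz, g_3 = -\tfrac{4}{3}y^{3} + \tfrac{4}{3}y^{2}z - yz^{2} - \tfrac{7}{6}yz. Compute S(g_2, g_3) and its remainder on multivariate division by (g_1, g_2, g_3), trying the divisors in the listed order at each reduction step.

lcm(LM(g_2), LM(g_3)) = xy^{3}.
S = (lcm/LT(g_2))·g_2 − (lcm/LT(g_3))·g_3 = xy^{2}z - \tfrac{3}{4}xyz^{2} - \tfrac{7}{8}xyz + y^{3}z.
Reduce S modulo (g_1, g_2, g_3) in that order:
  leading term xy^{2}z: subtract (\tfrac{2}{3}y^{2})·g_1 from xy^{2}z - \tfrac{3}{4}xyz^{2} - \tfrac{7}{8}xyz + y^{3}z → -\tfrac{7}{6}xy^{2} - \tfrac{3}{4}xyz^{2} - \tfrac{7}{8}xyz + \tfrac{4}{3}y^{4} - \tfrac{1}{3}y^{3}z
  leading term xy^{2}: subtract (-\tfrac{7}{48}y)·g_2 from -\tfrac{7}{6}xy^{2} - \tfrac{3}{4}xyz^{2} - \tfrac{7}{8}xyz + \tfrac{4}{3}y^{4} - \tfrac{1}{3}y^{3}z → -\tfrac{3}{4}xyz^{2} - \tfrac{7}{8}xyz + \tfrac{4}{3}y^{4} - \tfrac{1}{3}y^{3}z + \tfrac{7}{6}y^{2}z
  leading term xyz^{2}: subtract (-\tfrac{1}{2}yz)·g_1 from -\tfrac{3}{4}xyz^{2} - \tfrac{7}{8}xyz + \tfrac{4}{3}y^{4} - \tfrac{1}{3}y^{3}z + \tfrac{7}{6}y^{2}z → \tfrac{4}{3}y^{4} - \tfrac{4}{3}y^{3}z + y^{2}z^{2} + \tfrac{7}{6}y^{2}z
  leading term y^{4}: subtract (-y)·g_3 from \tfrac{4}{3}y^{4} - \tfrac{4}{3}y^{3}z + y^{2}z^{2} + \tfrac{7}{6}y^{2}z → 0
The remainder is 0, so this S-polynomial contributes no new basis element.

S(g_2, g_3) = xy^{2}z - \tfrac{3}{4}xyz^{2} - \tfrac{7}{8}xyz + y^{3}z; remainder on division = 0.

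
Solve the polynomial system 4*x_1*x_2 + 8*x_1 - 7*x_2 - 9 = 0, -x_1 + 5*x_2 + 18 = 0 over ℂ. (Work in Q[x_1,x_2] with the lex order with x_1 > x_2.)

Compute a lex Gröbner basis by Buchberger's algorithm.
f_1 = 4*x_1*x_2 + 8*x_1 - 7*x_2 - 9, LT = x_1*x_2.
f_2 = -x_1 + 5*x_2 + 18, LT = x_1.

S(f_1,f_2): lcm = x_1*x_2. S = 2*x_1 + 5*x_2**2 + 65/4*x_2 - 9/4.
  leading term x_1: subtract (-2)·f_2 from 2*x_1 + 5*x_2**2 + 65/4*x_2 - 9/4 → 5*x_2**2 + 105/4*x_2 + 135/4
  leading term x_2**2: no divisor's leading term divides it; move 5*x_2**2 to the remainder.
  leading term x_2: no divisor's leading term divides it; move 105/4*x_2 to the remainder.
  leading term 1: no divisor's leading term divides it; move 135/4 to the remainder.
  remainder 5*x_2**2 + 105/4*x_2 + 135/4 ≠ 0; add h_3 = 5*x_2**2 + 105/4*x_2 + 135/4 to the basis.

The other S-polynomials (S(f_1,h_3), S(f_2,h_3)) all reduce to 0 modulo the current basis, so we have a Gröbner basis.
Inter-reduce: drop elements whose leading term is divisible by another's, tail-reduce, and make monic.
Reduced Gröbner basis: {x_1 - 5*x_2 - 18, x_2**2 + 21/4*x_2 + 27/4}.

A lex Gröbner basis eliminates variables successively. Here x_2**2 + 21/4*x_2 + 27/4 depends only on x_2, with roots {-3, -9/4}; lifting each root through the earlier basis elements recovers the full solutions.
  x_2 = -3: the earlier basis element becomes x_1 - 3 = 0, giving x_1 = 3 — point (3, -3).
  x_2 = -9/4: the earlier basis element becomes x_1 - 27/4 = 0, giving x_1 = 27/4 — point (27/4, -9/4).
Check: every point annihilates each of the original generators.

{(3, -3), (27/4, -9/4)}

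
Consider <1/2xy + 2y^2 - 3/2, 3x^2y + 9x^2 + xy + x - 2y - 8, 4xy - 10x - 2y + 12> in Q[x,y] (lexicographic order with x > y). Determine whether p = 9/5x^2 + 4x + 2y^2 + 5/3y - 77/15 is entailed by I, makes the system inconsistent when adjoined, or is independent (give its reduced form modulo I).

Adjoining 9/5x^2 + 4x + 2y^2 + 5/3y - 77/15 makes the ideal the whole ring: the system is inconsistent.

First compute the reduced Gröbner basis of I by Buchberger's algorithm.
f_1 = 1/2xy + 2y^2 - 3/2, LT = xy.
f_2 = 3x^2y + 9x^2 + xy + x - 2y - 8, LT = x^2y.
f_3 = 4xy - 10x - 2y + 12, LT = xy.

S(f_1,f_2): lcm = x^2y. S = -3x^2 + 4xy^2 - 1/3xy - 10/3x + 2/3y + 8/3.
  leading term x^2: no divisor's leading term divides it; move -3x^2 to the remainder.
  leading term xy^2: subtract (8y)·f_1 from 4xy^2 - 1/3xy - 10/3x + 2/3y + 8/3 → -1/3xy - 10/3x - 16y^3 + 38/3y + 8/3
  leading term xy: subtract (-2/3)·f_1 from -1/3xy - 10/3x - 16y^3 + 38/3y + 8/3 → -10/3x - 16y^3 + 4/3y^2 + 38/3y + 5/3
  leading term x: no divisor's leading term divides it; move -10/3x to the remainder.
  leading term y^3: no divisor's leading term divides it; move -16y^3 to the remainder.
  leading term y^2: no divisor's leading term divides it; move 4/3y^2 to the remainder.
  leading term y: no divisor's leading term divides it; move 38/3y to the remainder.
  leading term 1: no divisor's leading term divides it; move 5/3 to the remainder.
  remainder -3x^2 - 10/3x - 16y^3 + 4/3y^2 + 38/3y + 5/3 ≠ 0; add h_4 = -3x^2 - 10/3x - 16y^3 + 4/3y^2 + 38/3y + 5/3 to the basis.

S(f_1,f_3): lcm = xy. S = 5/2x + 4y^2 + 1/2y - 6.
  leading term x: no divisor's leading term divides it; move 5/2x to the remainder.
  leading term y^2: no divisor's leading term divides it; move 4y^2 to the remainder.
  leading term y: no divisor's leading term divides it; move 1/2y to the remainder.
  leading term 1: no divisor's leading term divides it; move -6 to the remainder.
  remainder 5/2x + 4y^2 + 1/2y - 6 ≠ 0; add h_5 = 5/2x + 4y^2 + 1/2y - 6 to the basis.

S(f_2,f_3): lcm = x^2y. S = 11/2x^2 + 5/6xy - 8/3x - 2/3y - 8/3.
  leading term x^2: subtract (-11/6)·h_4 from 11/2x^2 + 5/6xy - 8/3x - 2/3y - 8/3 → 5/6xy - 79/9x - 88/3y^3 + 22/9y^2 + 203/9y + 7/18
  leading term xy: subtract (5/3)·f_1 from 5/6xy - 79/9x - 88/3y^3 + 22/9y^2 + 203/9y + 7/18 → -79/9x - 88/3y^3 - 8/9y^2 + 203/9y + 26/9
  leading term x: subtract (-158/45)·h_5 from -79/9x - 88/3y^3 - 8/9y^2 + 203/9y + 26/9 → -88/3y^3 + 592/45y^2 + 1094/45y - 818/45
  leading term y^3: no divisor's leading term divides it; move -88/3y^3 to the remainder.
  leading term y^2: no divisor's leading term divides it; move 592/45y^2 to the remainder.
  leading term y: no divisor's leading term divides it; move 1094/45y to the remainder.
  leading term 1: no divisor's leading term divides it; move -818/45 to the remainder.
  remainder -88/3y^3 + 592/45y^2 + 1094/45y - 818/45 ≠ 0; add h_6 = -88/3y^3 + 592/45y^2 + 1094/45y - 818/45 to the basis.

S(f_1,h_4): lcm = x^2y. S = 4xy^2 - 10/9xy - 3x - 16/3y^4 + 4/9y^3 + 38/9y^2 + 5/9y.
  leading term xy^2: subtract (8y)·f_1 from 4xy^2 - 10/9xy - 3x - 16/3y^4 + 4/9y^3 + 38/9y^2 + 5/9y → -10/9xy - 3x - 16/3y^4 - 140/9y^3 + 38/9y^2 + 113/9y
  leading term xy: subtract (-20/9)·f_1 from -10/9xy - 3x - 16/3y^4 - 140/9y^3 + 38/9y^2 + 113/9y → -3x - 16/3y^4 - 140/9y^3 + 26/3y^2 + 113/9y - 10/3
  leading term x: subtract (-6/5)·h_5 from -3x - 16/3y^4 - 140/9y^3 + 26/3y^2 + 113/9y - 10/3 → -16/3y^4 - 140/9y^3 + 202/15y^2 + 592/45y - 158/15
  leading term y^4: subtract (2/11y)·h_6 from -16/3y^4 - 140/9y^3 + 202/15y^2 + 592/45y - 158/15 → -8884/495y^3 + 4478/495y^2 + 2716/165y - 158/15
  leading term y^3: subtract (2221/3630)·h_6 from -8884/495y^3 + 4478/495y^2 + 2716/165y - 158/15 → 81454/81675y^2 + 129533/81675y + 48079/81675
  leading term y^2: no divisor's leading term divides it; move 81454/81675y^2 to the remainder.
  leading term y: no divisor's leading term divides it; move 129533/81675y to the remainder.
  leading term 1: no divisor's leading term divides it; move 48079/81675 to the remainder.
  remainder 81454/81675y^2 + 129533/81675y + 48079/81675 ≠ 0; add h_7 = 81454/81675y^2 + 129533/81675y + 48079/81675 to the basis.

S(f_1,h_5): lcm = xy. S = -8/5y^3 + 19/5y^2 + 12/5y - 3.
  leading term y^3: subtract (3/55)·h_6 from -8/5y^3 + 19/5y^2 + 12/5y - 3 → 2543/825y^2 + 886/825y - 1657/825
  leading term y^2: subtract (251757/81454)·h_7 from 2543/825y^2 + 886/825y - 1657/825 → -311799/81454y - 311799/81454
  leading term y: no divisor's leading term divides it; move -311799/81454y to the remainder.
  leading term 1: no divisor's leading term divides it; move -311799/81454 to the remainder.
  remainder -311799/81454y - 311799/81454 ≠ 0; add h_8 = -311799/81454y - 311799/81454 to the basis.

The other S-polynomials (S(f_2,h_4), S(f_3,h_4), S(f_2,h_5), S(f_3,h_5), S(h_4,h_5), S(f_1,h_6), S(f_2,h_6), S(f_3,h_6), S(h_4,h_6), S(h_5,h_6), S(f_1,h_7), S(f_2,h_7), S(f_3,h_7), S(h_4,h_7), S(h_5,h_7), S(h_6,h_7), S(f_1,h_8), S(f_2,h_8), S(f_3,h_8), S(h_4,h_8), S(h_5,h_8), S(h_6,h_8), S(h_7,h_8)) all reduce to 0 modulo the current basis, so we have a Gröbner basis.
Inter-reduce: drop elements whose leading term is divisible by another's, tail-reduce, and make monic.
Reduced Gröbner basis: {x - 1, y + 1}.
Label its elements g_1 = x - 1, g_2 = y + 1.

Reduce p = 9/5x^2 + 4x + 2y^2 + 5/3y - 77/15 modulo G:
  leading term x^2: subtract (9/5x)·g_1 from 9/5x^2 + 4x + 2y^2 + 5/3y - 77/15 → 29/5x + 2y^2 + 5/3y - 77/15
  leading term x: subtract (29/5)·g_1 from 29/5x + 2y^2 + 5/3y - 77/15 → 2y^2 + 5/3y + 2/3
  leading term y^2: subtract (2y)·g_2 from 2y^2 + 5/3y + 2/3 → -1/3y + 2/3
  leading term y: subtract (-1/3)·g_2 from -1/3y + 2/3 → 1
  leading term 1: no divisor's leading term divides it; move 1 to the remainder.
  normal form = 1.
The normal form is nonzero, so p ∉ I. Since p minus its normal form lies in I, I + (p) = I + (r) where r = 1; decide whether this ideal is the whole ring.
Here r = 1 is a nonzero constant, hence a unit: 1 ∈ I + (p), the Gröbner basis of I + (p) is {1}, and the enlarged system has no common solution — adjoining p is inconsistent.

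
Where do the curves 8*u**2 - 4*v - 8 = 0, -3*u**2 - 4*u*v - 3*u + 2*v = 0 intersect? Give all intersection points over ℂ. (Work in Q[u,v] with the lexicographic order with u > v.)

Compute a lex Gröbner basis by Buchberger's algorithm.
f_1 = 8*u**2 - 4*v - 8, LT = u**2.
f_2 = -3*u**2 - 4*u*v - 3*u + 2*v, LT = u**2.

S(f_1,f_2): lcm = u**2. S = -4/3*u*v - u + 1/6*v - 1.
  leading term u*v: no divisor's leading term divides it; move -4/3*u*v to the remainder.
  leading term u: no divisor's leading term divides it; move -u to the remainder.
  leading term v: no divisor's leading term divides it; move 1/6*v to the remainder.
  leading term 1: no divisor's leading term divides it; move -1 to the remainder.
  remainder -4/3*u*v - u + 1/6*v - 1 ≠ 0; add h_3 = -4/3*u*v - u + 1/6*v - 1 to the basis.

S(f_1,h_3): lcm = u**2*v. S = -3/4*u**2 + 1/8*u*v - 3/4*u - 1/2*v**2 - v.
  leading term u**2: subtract (-3/32)·f_1 from -3/4*u**2 + 1/8*u*v - 3/4*u - 1/2*v**2 - v → 1/8*u*v - 3/4*u - 1/2*v**2 - 11/8*v - 3/4
  leading term u*v: subtract (-3/32)·h_3 from 1/8*u*v - 3/4*u - 1/2*v**2 - 11/8*v - 3/4 → -27/32*u - 1/2*v**2 - 87/64*v - 27/32
  leading term u: no divisor's leading term divides it; move -27/32*u to the remainder.
  leading term v**2: no divisor's leading term divides it; move -1/2*v**2 to the remainder.
  leading term v: no divisor's leading term divides it; move -87/64*v to the remainder.
  leading term 1: no divisor's leading term divides it; move -27/32 to the remainder.
  remainder -27/32*u - 1/2*v**2 - 87/64*v - 27/32 ≠ 0; add h_4 = -27/32*u - 1/2*v**2 - 87/64*v - 27/32 to the basis.

S(h_3,h_4): lcm = u*v. S = 3/4*u - 16/27*v**3 - 29/18*v**2 - 9/8*v + 3/4.
  leading term u: subtract (-8/9)·h_4 from 3/4*u - 16/27*v**3 - 29/18*v**2 - 9/8*v + 3/4 → -16/27*v**3 - 37/18*v**2 - 7/3*v
  leading term v**3: no divisor's leading term divides it; move -16/27*v**3 to the remainder.
  leading term v**2: no divisor's leading term divides it; move -37/18*v**2 to the remainder.
  leading term v: no divisor's leading term divides it; move -7/3*v to the remainder.
  remainder -16/27*v**3 - 37/18*v**2 - 7/3*v ≠ 0; add h_5 = -16/27*v**3 - 37/18*v**2 - 7/3*v to the basis.

The other S-polynomials (S(f_2,h_3), S(f_1,h_4), S(f_2,h_4), S(f_1,h_5), S(f_2,h_5), S(h_3,h_5), S(h_4,h_5)) all reduce to 0 modulo the current basis, so we have a Gröbner basis.
Inter-reduce: drop elements whose leading term is divisible by another's, tail-reduce, and make monic.
Reduced Gröbner basis: {u + 16/27*v**2 + 29/18*v + 1, v**3 + 111/32*v**2 + 63/16*v}.

The lex basis is triangular: the last element involves only v. Solving v**3 + 111/32*v**2 + 63/16*v = 0 gives v ∈ {0, -111/64 - 9*sqrt(47)*I/64, -111/64 + 9*sqrt(47)*I/64}; substituting each value into the earlier elements determines the remaining variables.
  v = 0: the earlier basis element becomes u + 1 = 0, giving u = -1 — point (-1, 0).
  v = -111/64 - 9*sqrt(47)*I/64: the earlier basis element becomes u - 9/16 + sqrt(47)*I/16 = 0, giving u = 9/16 - sqrt(47)*I/16 — point (9/16 - sqrt(47)*I/16, -111/64 - 9*sqrt(47)*I/64).
  v = -111/64 + 9*sqrt(47)*I/64: the earlier basis element becomes u - 9/16 - sqrt(47)*I/16 = 0, giving u = 9/16 + sqrt(47)*I/16 — point (9/16 + sqrt(47)*I/16, -111/64 + 9*sqrt(47)*I/64).
Each listed point satisfies every original equation (direct substitution).

{(-1, 0), (9/16 - sqrt(47)*I/16, -111/64 - 9*sqrt(47)*I/64), (9/16 + sqrt(47)*I/16, -111/64 + 9*sqrt(47)*I/64)}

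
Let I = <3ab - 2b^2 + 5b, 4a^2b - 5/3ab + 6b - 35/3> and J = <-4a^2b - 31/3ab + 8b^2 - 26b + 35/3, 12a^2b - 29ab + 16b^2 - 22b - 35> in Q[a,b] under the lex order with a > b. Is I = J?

Equality of ideals is decidable: compute both reduced Gröbner bases (unique for the ordering) and check whether they agree.
Buchberger on the first generating set:
f_1 = 3ab - 2b^2 + 5b, LT = ab.
f_2 = 4a^2b - 5/3ab + 6b - 35/3, LT = a^2b.

S(f_1,f_2): lcm = a^2b. S = -2/3ab^2 + 25/12ab - 3/2b + 35/12.
  leading term ab^2: subtract (-2/9b)·f_1 from -2/3ab^2 + 25/12ab - 3/2b + 35/12 → 25/12ab - 4/9b^3 + 10/9b^2 - 3/2b + 35/12
  leading term ab: subtract (25/36)·f_1 from 25/12ab - 4/9b^3 + 10/9b^2 - 3/2b + 35/12 → -4/9b^3 + 5/2b^2 - 179/36b + 35/12
  leading term b^3: no divisor's leading term divides it; move -4/9b^3 to the remainder.
  leading term b^2: no divisor's leading term divides it; move 5/2b^2 to the remainder.
  leading term b: no divisor's leading term divides it; move -179/36b to the remainder.
  leading term 1: no divisor's leading term divides it; move 35/12 to the remainder.
  remainder -4/9b^3 + 5/2b^2 - 179/36b + 35/12 ≠ 0; add g_3 = -4/9b^3 + 5/2b^2 - 179/36b + 35/12 to the basis.

S(f_1,g_3): lcm = ab^3. S = 45/8ab^2 - 179/16ab + 105/16a - 2/3b^4 + 5/3b^3.
  leading term ab^2: subtract (15/8b)·f_1 from 45/8ab^2 - 179/16ab + 105/16a - 2/3b^4 + 5/3b^3 → -179/16ab + 105/16a - 2/3b^4 + 65/12b^3 - 75/8b^2
  leading term ab: subtract (-179/48)·f_1 from -179/16ab + 105/16a - 2/3b^4 + 65/12b^3 - 75/8b^2 → 105/16a - 2/3b^4 + 65/12b^3 - 101/6b^2 + 895/48b
  leading term a: no divisor's leading term divides it; move 105/16a to the remainder.
  leading term b^4: subtract (3/2b)·g_3 from -2/3b^4 + 65/12b^3 - 101/6b^2 + 895/48b → 5/3b^3 - 75/8b^2 + 685/48b
  leading term b^3: subtract (-15/4)·g_3 from 5/3b^3 - 75/8b^2 + 685/48b → -35/8b + 175/16
  leading term b: no divisor's leading term divides it; move -35/8b to the remainder.
  leading term 1: no divisor's leading term divides it; move 175/16 to the remainder.
  remainder 105/16a - 35/8b + 175/16 ≠ 0; add g_4 = 105/16a - 35/8b + 175/16 to the basis.

The other S-polynomials (S(f_2,g_3), S(f_1,g_4), S(f_2,g_4), S(g_3,g_4)) all reduce to 0 modulo the current basis, so we have a Gröbner basis.
Inter-reduce: drop elements whose leading term is divisible by another's, tail-reduce, and make monic.
Reduced Gröbner basis: {a - 2/3b + 5/3, b^3 - 45/8b^2 + 179/16b - 105/16}.

Buchberger on the second generating set:
h_1 = -4a^2b - 31/3ab + 8b^2 - 26b + 35/3, LT = a^2b.
h_2 = 12a^2b - 29ab + 16b^2 - 22b - 35, LT = a^2b.

S(h_1,h_2): lcm = a^2b. S = 5ab - 10/3b^2 + 25/3b.
  leading term ab: no divisor's leading term divides it; move 5ab to the remainder.
  leading term b^2: no divisor's leading term divides it; move -10/3b^2 to the remainder.
  leading term b: no divisor's leading term divides it; move 25/3b to the remainder.
  remainder 5ab - 10/3b^2 + 25/3b ≠ 0; add k_3 = 5ab - 10/3b^2 + 25/3b to the basis.

S(h_1,k_3): lcm = a^2b. S = 2/3ab^2 + 11/12ab - 2b^2 + 13/2b - 35/12.
  leading term ab^2: subtract (2/15b)·k_3 from 2/3ab^2 + 11/12ab - 2b^2 + 13/2b - 35/12 → 11/12ab + 4/9b^3 - 28/9b^2 + 13/2b - 35/12
  leading term ab: subtract (11/60)·k_3 from 11/12ab + 4/9b^3 - 28/9b^2 + 13/2b - 35/12 → 4/9b^3 - 5/2b^2 + 179/36b - 35/12
  leading term b^3: no divisor's leading term divides it; move 4/9b^3 to the remainder.
  leading term b^2: no divisor's leading term divides it; move -5/2b^2 to the remainder.
  leading term b: no divisor's leading term divides it; move 179/36b to the remainder.
  leading term 1: no divisor's leading term divides it; move -35/12 to the remainder.
  remainder 4/9b^3 - 5/2b^2 + 179/36b - 35/12 ≠ 0; add k_4 = 4/9b^3 - 5/2b^2 + 179/36b - 35/12 to the basis.

S(h_1,k_4): lcm = a^2b^3. S = 45/8a^2b^2 - 179/16a^2b + 105/16a^2 + 31/12ab^3 - 2b^4 + 13/2b^3 - 35/12b^2.
  leading term a^2b^2: subtract (-45/32b)·h_1 from 45/8a^2b^2 - 179/16a^2b + 105/16a^2 + 31/12ab^3 - 2b^4 + 13/2b^3 - 35/12b^2 → -179/16a^2b + 105/16a^2 + 31/12ab^3 - 465/32ab^2 - 2b^4 + 71/4b^3 - 1895/48b^2 + 525/32b
  leading term a^2b: subtract (179/64)·h_1 from -179/16a^2b + 105/16a^2 + 31/12ab^3 - 465/32ab^2 - 2b^4 + 71/4b^3 - 1895/48b^2 + 525/32b → 105/16a^2 + 31/12ab^3 - 465/32ab^2 + 5549/192ab - 2b^4 + 71/4b^3 - 2969/48b^2 + 713/8b - 6265/192
  leading term a^2: no divisor's leading term divides it; move 105/16a^2 to the remainder.
  leading term ab^3: subtract (31/60b^2)·k_3 from 31/12ab^3 - 465/32ab^2 + 5549/192ab - 2b^4 + 71/4b^3 - 2969/48b^2 + 713/8b - 6265/192 → -465/32ab^2 + 5549/192ab - 5/18b^4 + 121/9b^3 - 2969/48b^2 + 713/8b - 6265/192
  leading term ab^2: subtract (-93/32b)·k_3 from -465/32ab^2 + 5549/192ab - 5/18b^4 + 121/9b^3 - 2969/48b^2 + 713/8b - 6265/192 → 5549/192ab - 5/18b^4 + 541/144b^3 - 3613/96b^2 + 713/8b - 6265/192
  leading term ab: subtract (5549/960)·k_3 from 5549/192ab - 5/18b^4 + 541/144b^3 - 3613/96b^2 + 713/8b - 6265/192 → -5/18b^4 + 541/144b^3 - 2645/144b^2 + 23591/576b - 6265/192
  leading term b^4: subtract (-5/8b)·k_4 from -5/18b^4 + 541/144b^3 - 2645/144b^2 + 23591/576b - 6265/192 → 79/36b^3 - 1465/96b^2 + 22541/576b - 6265/192
  leading term b^3: subtract (79/16)·k_4 from 79/36b^3 - 1465/96b^2 + 22541/576b - 6265/192 → -35/12b^2 + 175/12b - 875/48
  leading term b^2: no divisor's leading term divides it; move -35/12b^2 to the remainder.
  leading term b: no divisor's leading term divides it; move 175/12b to the remainder.
  leading term 1: no divisor's leading term divides it; move -875/48 to the remainder.
  remainder 105/16a^2 - 35/12b^2 + 175/12b - 875/48 ≠ 0; add k_5 = 105/16a^2 - 35/12b^2 + 175/12b - 875/48 to the basis.

S(k_3,k_4): lcm = ab^3. S = 45/8ab^2 - 179/16ab + 105/16a - 2/3b^4 + 5/3b^3.
  leading term ab^2: subtract (9/8b)·k_3 from 45/8ab^2 - 179/16ab + 105/16a - 2/3b^4 + 5/3b^3 → -179/16ab + 105/16a - 2/3b^4 + 65/12b^3 - 75/8b^2
  leading term ab: subtract (-179/80)·k_3 from -179/16ab + 105/16a - 2/3b^4 + 65/12b^3 - 75/8b^2 → 105/16a - 2/3b^4 + 65/12b^3 - 101/6b^2 + 895/48b
  leading term a: no divisor's leading term divides it; move 105/16a to the remainder.
  leading term b^4: subtract (-3/2b)·k_4 from -2/3b^4 + 65/12b^3 - 101/6b^2 + 895/48b → 5/3b^3 - 75/8b^2 + 685/48b
  leading term b^3: subtract (15/4)·k_4 from 5/3b^3 - 75/8b^2 + 685/48b → -35/8b + 175/16
  leading term b: no divisor's leading term divides it; move -35/8b to the remainder.
  leading term 1: no divisor's leading term divides it; move 175/16 to the remainder.
  remainder 105/16a - 35/8b + 175/16 ≠ 0; add k_6 = 105/16a - 35/8b + 175/16 to the basis.

The other S-polynomials (S(h_2,k_3), S(h_2,k_4), S(h_1,k_5), S(h_2,k_5), S(k_3,k_5), S(k_4,k_5), S(h_1,k_6), S(h_2,k_6), S(k_3,k_6), S(k_4,k_6), S(k_5,k_6)) all reduce to 0 modulo the current basis, so we have a Gröbner basis.
Inter-reduce: drop elements whose leading term is divisible by another's, tail-reduce, and make monic.
Reduced Gröbner basis: {a - 2/3b + 5/3, b^3 - 45/8b^2 + 179/16b - 105/16}.

The two bases agree; hence the ideals are identical.

Yes, the ideals are equal.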